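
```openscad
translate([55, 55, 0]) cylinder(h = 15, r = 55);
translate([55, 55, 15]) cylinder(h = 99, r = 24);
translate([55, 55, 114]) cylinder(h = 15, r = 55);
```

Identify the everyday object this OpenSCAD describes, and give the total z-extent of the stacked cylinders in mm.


A spool. The overall height is 129 mm.

Three coaxial cylinders, large–small–large — a spool. Two 15 mm flanges and a 99 mm core give 15 + 99 + 15 = 129 mm.


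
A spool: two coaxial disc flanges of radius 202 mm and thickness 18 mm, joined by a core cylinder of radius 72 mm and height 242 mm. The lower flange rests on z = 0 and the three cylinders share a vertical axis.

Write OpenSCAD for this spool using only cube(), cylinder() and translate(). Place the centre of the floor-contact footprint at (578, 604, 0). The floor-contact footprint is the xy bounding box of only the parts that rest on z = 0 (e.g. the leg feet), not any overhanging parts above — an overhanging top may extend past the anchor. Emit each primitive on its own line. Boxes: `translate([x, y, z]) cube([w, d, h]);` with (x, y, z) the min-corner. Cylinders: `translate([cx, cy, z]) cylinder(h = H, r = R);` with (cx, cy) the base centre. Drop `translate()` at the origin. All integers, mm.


translate([578, 604, 0]) cylinder(h = 18, r = 202);
translate([578, 604, 18]) cylinder(h = 242, r = 72);
translate([578, 604, 260]) cylinder(h = 18, r = 202);


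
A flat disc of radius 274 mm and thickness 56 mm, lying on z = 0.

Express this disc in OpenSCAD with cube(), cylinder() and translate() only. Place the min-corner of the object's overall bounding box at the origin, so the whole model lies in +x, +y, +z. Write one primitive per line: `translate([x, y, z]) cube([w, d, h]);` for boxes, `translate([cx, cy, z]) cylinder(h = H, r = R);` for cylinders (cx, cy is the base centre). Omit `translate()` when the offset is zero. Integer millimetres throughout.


translate([274, 274, 0]) cylinder(h = 56, r = 274);


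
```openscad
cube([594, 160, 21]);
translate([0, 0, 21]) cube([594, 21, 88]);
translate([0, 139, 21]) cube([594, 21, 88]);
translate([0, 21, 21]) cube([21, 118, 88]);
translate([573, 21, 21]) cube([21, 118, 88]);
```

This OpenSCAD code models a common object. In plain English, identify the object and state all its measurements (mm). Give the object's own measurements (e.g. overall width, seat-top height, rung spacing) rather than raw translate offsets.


An open-topped rectangular box: outside dimensions 594×160×109 mm, with a uniform wall and base thickness of 21 mm. The base is a full 594×160 slab on the floor; four walls sit on top of the base. The front and back walls (the −y and +y sides) span the full width; the two side walls fit between them.


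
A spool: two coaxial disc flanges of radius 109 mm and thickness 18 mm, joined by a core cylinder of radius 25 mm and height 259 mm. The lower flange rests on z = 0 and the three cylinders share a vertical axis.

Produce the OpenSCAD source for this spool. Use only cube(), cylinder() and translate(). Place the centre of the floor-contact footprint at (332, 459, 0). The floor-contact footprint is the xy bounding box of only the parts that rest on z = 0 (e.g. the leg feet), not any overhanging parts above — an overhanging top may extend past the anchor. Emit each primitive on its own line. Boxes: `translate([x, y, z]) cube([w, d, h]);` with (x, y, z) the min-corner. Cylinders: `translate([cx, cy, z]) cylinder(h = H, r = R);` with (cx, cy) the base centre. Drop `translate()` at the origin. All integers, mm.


translate([332, 459, 0]) cylinder(h = 18, r = 109);
translate([332, 459, 18]) cylinder(h = 259, r = 25);
translate([332, 459, 277]) cylinder(h = 18, r = 109);


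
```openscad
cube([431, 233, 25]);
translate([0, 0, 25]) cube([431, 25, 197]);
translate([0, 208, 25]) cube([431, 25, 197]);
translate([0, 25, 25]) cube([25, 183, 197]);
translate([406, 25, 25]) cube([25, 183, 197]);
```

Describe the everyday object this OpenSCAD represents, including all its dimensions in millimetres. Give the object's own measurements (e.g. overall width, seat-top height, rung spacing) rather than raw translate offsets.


An open-topped rectangular box: outside dimensions 431×233×222 mm, with a uniform wall and base thickness of 25 mm. The base is a full 431×233 slab on the floor; four walls sit on top of the base. The front and back walls (the −y and +y sides) span the full width; the two side walls fit between them.


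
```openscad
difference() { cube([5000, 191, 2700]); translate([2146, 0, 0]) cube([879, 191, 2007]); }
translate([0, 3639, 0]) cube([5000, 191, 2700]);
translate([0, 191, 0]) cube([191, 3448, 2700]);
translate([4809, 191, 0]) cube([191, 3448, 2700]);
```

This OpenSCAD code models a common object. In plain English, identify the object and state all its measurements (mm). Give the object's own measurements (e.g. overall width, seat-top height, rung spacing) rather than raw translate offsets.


A single room: four walls, each 2700 mm tall and 191 mm thick, enclosing an outside footprint 5000×3830 mm (x × y), no floor or roof. The front and back walls (−y and +y sides) run the full x-width; the side walls fit between their inner faces. A door opening 879 mm wide and 2007 mm tall is cut through the front wall from the floor up, its −x edge 2146 mm from the wall's −x end.


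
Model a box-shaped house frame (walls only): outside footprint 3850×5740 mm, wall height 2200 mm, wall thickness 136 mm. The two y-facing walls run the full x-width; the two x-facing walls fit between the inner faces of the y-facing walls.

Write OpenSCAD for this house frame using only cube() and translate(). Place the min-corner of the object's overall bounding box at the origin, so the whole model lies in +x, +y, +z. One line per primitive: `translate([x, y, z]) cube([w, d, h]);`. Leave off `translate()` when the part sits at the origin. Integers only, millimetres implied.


cube([3850, 136, 2200]);
translate([0, 5604, 0]) cube([3850, 136, 2200]);
translate([0, 136, 0]) cube([136, 5468, 2200]);
translate([3714, 136, 0]) cube([136, 5468, 2200]);


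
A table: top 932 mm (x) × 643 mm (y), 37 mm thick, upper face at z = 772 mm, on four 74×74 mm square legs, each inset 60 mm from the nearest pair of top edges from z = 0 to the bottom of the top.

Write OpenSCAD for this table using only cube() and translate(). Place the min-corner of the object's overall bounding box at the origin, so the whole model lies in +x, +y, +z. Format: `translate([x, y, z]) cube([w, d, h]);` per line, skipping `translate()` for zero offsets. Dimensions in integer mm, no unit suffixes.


// leg_h = 772 - 37 = 735
translate([0, 0, 735]) cube([932, 643, 37]);
translate([60, 60, 0]) cube([74, 74, 735]);
translate([798, 60, 0]) cube([74, 74, 735]);
translate([60, 509, 0]) cube([74, 74, 735]);
translate([798, 509, 0]) cube([74, 74, 735]);


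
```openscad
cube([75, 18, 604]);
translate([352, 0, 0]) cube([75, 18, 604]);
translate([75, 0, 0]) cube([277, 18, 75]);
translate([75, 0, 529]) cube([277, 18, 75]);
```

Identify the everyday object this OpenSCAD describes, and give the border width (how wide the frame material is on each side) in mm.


A picture frame. The border width is 75 mm.

Four thin pieces enclosing a rectangular opening — a picture frame. The two full-height stiles are 604 mm tall; the top rail sits at z = 529 and is 75 mm tall, so the border above the opening is 604 − 529 = 75 mm, matching the stile x-width.


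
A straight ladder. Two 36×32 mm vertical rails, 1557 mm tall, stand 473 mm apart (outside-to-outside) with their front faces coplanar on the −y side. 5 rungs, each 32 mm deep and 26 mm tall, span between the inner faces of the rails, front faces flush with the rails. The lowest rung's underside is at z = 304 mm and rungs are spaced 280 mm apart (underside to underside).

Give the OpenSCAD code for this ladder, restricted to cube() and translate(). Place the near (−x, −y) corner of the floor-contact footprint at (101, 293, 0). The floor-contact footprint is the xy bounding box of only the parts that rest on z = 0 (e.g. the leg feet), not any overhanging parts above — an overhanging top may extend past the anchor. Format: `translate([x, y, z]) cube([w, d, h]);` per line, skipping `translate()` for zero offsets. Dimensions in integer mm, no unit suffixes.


// rung span = 473 - 2*36 = 401
// rung[k] z = 304 + k*280
translate([101, 293, 0]) cube([36, 32, 1557]);
translate([538, 293, 0]) cube([36, 32, 1557]);
translate([137, 293, 304]) cube([401, 32, 26]);
translate([137, 293, 584]) cube([401, 32, 26]);
translate([137, 293, 864]) cube([401, 32, 26]);
translate([137, 293, 1144]) cube([401, 32, 26]);
translate([137, 293, 1424]) cube([401, 32, 26]);


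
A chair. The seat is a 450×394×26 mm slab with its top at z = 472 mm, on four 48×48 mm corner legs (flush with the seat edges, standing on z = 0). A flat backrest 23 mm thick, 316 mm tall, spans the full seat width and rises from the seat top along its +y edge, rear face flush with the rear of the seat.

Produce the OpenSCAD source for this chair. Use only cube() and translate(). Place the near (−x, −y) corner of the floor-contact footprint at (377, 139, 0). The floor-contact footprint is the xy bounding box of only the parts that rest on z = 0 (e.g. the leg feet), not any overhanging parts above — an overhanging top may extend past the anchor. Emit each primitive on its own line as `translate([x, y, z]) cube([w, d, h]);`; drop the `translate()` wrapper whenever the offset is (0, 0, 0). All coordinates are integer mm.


translate([377, 139, 446]) cube([450, 394, 26]);
translate([377, 139, 0]) cube([48, 48, 446]);
translate([779, 139, 0]) cube([48, 48, 446]);
translate([377, 485, 0]) cube([48, 48, 446]);
translate([779, 485, 0]) cube([48, 48, 446]);
translate([377, 510, 472]) cube([450, 23, 316]);


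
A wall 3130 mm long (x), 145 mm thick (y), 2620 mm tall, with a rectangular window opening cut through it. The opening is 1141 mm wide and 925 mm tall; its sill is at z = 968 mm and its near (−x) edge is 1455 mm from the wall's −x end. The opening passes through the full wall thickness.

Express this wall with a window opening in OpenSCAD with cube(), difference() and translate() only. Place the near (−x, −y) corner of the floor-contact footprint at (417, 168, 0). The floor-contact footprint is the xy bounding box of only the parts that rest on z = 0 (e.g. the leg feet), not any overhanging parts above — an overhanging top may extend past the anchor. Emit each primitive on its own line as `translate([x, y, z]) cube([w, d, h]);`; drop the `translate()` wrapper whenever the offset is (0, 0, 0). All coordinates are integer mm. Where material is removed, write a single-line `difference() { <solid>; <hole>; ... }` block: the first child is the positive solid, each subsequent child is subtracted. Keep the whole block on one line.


difference() { translate([417, 168, 0]) cube([3130, 145, 2620]); translate([1872, 168, 968]) cube([1141, 145, 925]); }


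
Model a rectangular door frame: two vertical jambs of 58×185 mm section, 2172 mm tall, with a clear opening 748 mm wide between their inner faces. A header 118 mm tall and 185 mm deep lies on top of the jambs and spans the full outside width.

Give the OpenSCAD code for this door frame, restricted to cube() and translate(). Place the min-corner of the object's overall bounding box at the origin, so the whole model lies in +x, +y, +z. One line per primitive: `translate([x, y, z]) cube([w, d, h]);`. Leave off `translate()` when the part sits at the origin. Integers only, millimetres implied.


cube([58, 185, 2172]);
translate([806, 0, 0]) cube([58, 185, 2172]);
translate([0, 0, 2172]) cube([864, 185, 118]);


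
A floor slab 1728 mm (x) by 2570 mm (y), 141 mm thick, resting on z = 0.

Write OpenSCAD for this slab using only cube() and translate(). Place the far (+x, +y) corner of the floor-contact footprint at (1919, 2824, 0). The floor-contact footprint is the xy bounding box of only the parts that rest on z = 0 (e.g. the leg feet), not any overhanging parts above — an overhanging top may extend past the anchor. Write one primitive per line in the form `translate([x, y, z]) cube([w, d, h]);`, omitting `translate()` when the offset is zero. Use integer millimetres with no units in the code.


translate([191, 254, 0]) cube([1728, 2570, 141]);


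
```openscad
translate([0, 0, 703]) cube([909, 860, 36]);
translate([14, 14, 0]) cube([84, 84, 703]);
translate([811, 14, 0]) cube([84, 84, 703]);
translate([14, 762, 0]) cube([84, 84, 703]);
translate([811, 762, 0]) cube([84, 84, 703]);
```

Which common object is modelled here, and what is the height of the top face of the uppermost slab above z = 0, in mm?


A table. The table height is 739 mm.

A 909×860×36 slab sits at z = 703 on four 84 mm square posts — a table. The top surface is at 703 + 36 = 739 mm.


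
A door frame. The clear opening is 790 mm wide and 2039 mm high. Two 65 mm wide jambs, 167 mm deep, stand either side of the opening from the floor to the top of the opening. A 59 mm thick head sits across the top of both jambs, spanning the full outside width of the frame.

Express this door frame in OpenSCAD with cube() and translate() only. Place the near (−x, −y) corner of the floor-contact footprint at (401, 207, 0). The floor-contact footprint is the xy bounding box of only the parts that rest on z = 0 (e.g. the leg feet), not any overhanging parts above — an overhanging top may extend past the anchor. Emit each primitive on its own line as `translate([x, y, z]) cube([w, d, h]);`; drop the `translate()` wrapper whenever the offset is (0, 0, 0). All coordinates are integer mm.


translate([401, 207, 0]) cube([65, 167, 2039]);
translate([1256, 207, 0]) cube([65, 167, 2039]);
translate([401, 207, 2039]) cube([920, 167, 59]);


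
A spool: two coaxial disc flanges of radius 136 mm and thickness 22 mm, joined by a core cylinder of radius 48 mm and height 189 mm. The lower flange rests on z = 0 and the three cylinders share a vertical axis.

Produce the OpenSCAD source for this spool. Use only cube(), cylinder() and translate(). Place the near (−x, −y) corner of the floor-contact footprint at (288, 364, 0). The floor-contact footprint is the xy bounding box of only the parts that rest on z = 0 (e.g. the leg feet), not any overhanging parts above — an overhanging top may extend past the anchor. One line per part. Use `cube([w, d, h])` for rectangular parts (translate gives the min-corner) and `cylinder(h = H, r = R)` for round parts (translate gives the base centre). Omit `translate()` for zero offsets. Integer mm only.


translate([424, 500, 0]) cylinder(h = 22, r = 136);
translate([424, 500, 22]) cylinder(h = 189, r = 48);
translate([424, 500, 211]) cylinder(h = 22, r = 136);


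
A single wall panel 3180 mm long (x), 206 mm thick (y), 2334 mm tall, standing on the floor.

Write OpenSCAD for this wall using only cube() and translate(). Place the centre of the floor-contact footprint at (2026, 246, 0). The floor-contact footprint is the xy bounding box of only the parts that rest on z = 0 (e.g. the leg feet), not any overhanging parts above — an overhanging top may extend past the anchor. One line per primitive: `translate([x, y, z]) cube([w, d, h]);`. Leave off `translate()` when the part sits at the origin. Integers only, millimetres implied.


translate([436, 143, 0]) cube([3180, 206, 2334]);


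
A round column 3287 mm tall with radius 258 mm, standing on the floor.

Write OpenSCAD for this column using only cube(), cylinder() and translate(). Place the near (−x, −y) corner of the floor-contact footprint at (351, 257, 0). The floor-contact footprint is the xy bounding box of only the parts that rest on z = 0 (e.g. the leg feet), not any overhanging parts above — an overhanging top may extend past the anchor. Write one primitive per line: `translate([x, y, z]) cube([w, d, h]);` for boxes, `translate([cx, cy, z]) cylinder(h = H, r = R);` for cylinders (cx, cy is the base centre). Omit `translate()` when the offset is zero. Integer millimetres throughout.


translate([609, 515, 0]) cylinder(h = 3287, r = 258);


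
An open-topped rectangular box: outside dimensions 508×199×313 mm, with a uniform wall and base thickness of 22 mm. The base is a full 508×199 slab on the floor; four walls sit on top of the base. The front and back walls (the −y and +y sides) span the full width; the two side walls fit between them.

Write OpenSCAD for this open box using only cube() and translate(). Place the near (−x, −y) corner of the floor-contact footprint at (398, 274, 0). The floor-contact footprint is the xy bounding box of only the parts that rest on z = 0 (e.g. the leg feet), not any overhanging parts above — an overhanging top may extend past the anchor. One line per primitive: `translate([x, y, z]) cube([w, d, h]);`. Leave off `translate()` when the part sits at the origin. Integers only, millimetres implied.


translate([398, 274, 0]) cube([508, 199, 22]);
translate([398, 274, 22]) cube([508, 22, 291]);
translate([398, 451, 22]) cube([508, 22, 291]);
translate([398, 296, 22]) cube([22, 155, 291]);
translate([884, 296, 22]) cube([22, 155, 291]);


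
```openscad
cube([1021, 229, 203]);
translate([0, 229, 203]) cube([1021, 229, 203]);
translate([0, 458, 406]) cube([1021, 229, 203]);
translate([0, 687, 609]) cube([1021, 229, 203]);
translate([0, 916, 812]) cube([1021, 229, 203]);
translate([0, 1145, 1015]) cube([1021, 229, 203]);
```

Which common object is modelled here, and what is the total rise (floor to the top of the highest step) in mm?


A staircase. The total rise is 1218 mm.

6 identical blocks, each offset up and back from the previous — a staircase. Each step is 203 mm tall and there are 6 of them, so the total rise is 6 × 203 = 1218 mm.


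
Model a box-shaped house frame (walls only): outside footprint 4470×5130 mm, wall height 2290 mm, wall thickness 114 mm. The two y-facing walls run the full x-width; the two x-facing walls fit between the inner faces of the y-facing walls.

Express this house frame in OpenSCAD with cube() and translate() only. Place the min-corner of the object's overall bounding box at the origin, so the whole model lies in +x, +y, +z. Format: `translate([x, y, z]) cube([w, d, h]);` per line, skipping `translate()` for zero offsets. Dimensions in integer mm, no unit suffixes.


cube([4470, 114, 2290]);
translate([0, 5016, 0]) cube([4470, 114, 2290]);
translate([0, 114, 0]) cube([114, 4902, 2290]);
translate([4356, 114, 0]) cube([114, 4902, 2290]);


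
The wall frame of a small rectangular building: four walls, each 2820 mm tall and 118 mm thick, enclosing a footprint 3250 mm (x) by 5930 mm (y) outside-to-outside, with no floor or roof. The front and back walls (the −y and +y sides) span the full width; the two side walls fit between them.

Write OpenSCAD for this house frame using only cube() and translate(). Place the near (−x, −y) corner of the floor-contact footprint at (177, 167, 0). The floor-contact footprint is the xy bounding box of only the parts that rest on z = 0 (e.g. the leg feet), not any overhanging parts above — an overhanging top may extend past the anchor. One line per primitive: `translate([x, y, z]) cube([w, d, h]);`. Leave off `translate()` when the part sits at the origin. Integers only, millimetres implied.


translate([177, 167, 0]) cube([3250, 118, 2820]);
translate([177, 5979, 0]) cube([3250, 118, 2820]);
translate([177, 285, 0]) cube([118, 5694, 2820]);
translate([3309, 285, 0]) cube([118, 5694, 2820]);


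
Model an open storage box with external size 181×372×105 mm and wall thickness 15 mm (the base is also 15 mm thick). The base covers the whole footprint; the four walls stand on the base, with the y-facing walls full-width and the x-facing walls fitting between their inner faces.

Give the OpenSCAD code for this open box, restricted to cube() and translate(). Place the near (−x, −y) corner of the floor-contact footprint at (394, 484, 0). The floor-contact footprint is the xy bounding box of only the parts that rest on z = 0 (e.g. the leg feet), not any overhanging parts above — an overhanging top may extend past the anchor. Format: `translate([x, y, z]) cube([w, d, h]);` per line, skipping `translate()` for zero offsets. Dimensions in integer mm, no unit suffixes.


translate([394, 484, 0]) cube([181, 372, 15]);
translate([394, 484, 15]) cube([181, 15, 90]);
translate([394, 841, 15]) cube([181, 15, 90]);
translate([394, 499, 15]) cube([15, 342, 90]);
translate([560, 499, 15]) cube([15, 342, 90]);


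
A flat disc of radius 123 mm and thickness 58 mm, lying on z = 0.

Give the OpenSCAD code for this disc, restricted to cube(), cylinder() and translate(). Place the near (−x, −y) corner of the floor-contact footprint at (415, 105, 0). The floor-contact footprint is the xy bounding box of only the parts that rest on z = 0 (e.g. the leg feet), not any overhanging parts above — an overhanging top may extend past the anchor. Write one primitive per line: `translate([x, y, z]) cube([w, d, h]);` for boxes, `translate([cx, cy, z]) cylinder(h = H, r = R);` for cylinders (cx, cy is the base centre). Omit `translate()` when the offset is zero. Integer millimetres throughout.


translate([538, 228, 0]) cylinder(h = 58, r = 123);


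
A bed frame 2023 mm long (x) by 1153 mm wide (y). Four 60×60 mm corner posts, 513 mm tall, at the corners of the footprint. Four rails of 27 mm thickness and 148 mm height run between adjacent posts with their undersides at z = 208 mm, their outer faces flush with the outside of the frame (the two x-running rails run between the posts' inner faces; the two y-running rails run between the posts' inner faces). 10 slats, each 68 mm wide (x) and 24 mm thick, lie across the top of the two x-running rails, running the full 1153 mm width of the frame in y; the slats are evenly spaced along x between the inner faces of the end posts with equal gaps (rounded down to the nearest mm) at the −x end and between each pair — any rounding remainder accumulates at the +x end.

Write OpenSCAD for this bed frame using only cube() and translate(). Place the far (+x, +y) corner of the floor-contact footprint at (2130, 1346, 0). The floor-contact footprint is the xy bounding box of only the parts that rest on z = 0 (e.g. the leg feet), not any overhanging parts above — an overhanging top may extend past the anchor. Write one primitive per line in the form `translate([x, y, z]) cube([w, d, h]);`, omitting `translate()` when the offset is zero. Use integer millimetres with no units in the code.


translate([107, 193, 0]) cube([60, 60, 513]);
translate([107, 1286, 0]) cube([60, 60, 513]);
translate([2070, 193, 0]) cube([60, 60, 513]);
translate([2070, 1286, 0]) cube([60, 60, 513]);
translate([167, 193, 208]) cube([1903, 27, 148]);
translate([167, 1319, 208]) cube([1903, 27, 148]);
translate([107, 253, 208]) cube([27, 1033, 148]);
translate([2103, 253, 208]) cube([27, 1033, 148]);
translate([278, 193, 356]) cube([68, 1153, 24]);
translate([457, 193, 356]) cube([68, 1153, 24]);
translate([636, 193, 356]) cube([68, 1153, 24]);
translate([815, 193, 356]) cube([68, 1153, 24]);
translate([994, 193, 356]) cube([68, 1153, 24]);
translate([1173, 193, 356]) cube([68, 1153, 24]);
translate([1352, 193, 356]) cube([68, 1153, 24]);
translate([1531, 193, 356]) cube([68, 1153, 24]);
translate([1710, 193, 356]) cube([68, 1153, 24]);
translate([1889, 193, 356]) cube([68, 1153, 24]);


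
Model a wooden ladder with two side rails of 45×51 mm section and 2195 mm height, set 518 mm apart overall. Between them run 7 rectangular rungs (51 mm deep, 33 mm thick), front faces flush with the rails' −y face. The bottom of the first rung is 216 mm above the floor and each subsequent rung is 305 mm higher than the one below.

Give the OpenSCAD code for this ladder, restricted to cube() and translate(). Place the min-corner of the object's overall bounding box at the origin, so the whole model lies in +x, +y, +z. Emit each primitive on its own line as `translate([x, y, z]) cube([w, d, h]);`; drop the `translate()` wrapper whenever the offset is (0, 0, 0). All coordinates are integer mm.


cube([45, 51, 2195]);
translate([473, 0, 0]) cube([45, 51, 2195]);
translate([45, 0, 216]) cube([428, 51, 33]);
translate([45, 0, 521]) cube([428, 51, 33]);
translate([45, 0, 826]) cube([428, 51, 33]);
translate([45, 0, 1131]) cube([428, 51, 33]);
translate([45, 0, 1436]) cube([428, 51, 33]);
translate([45, 0, 1741]) cube([428, 51, 33]);
translate([45, 0, 2046]) cube([428, 51, 33]);


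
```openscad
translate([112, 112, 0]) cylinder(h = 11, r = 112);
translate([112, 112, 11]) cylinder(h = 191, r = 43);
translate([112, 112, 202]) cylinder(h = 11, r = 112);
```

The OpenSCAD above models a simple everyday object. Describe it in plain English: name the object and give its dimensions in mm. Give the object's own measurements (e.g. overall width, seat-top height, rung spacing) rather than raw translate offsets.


A spool: two coaxial disc flanges of radius 112 mm and thickness 11 mm, joined by a core cylinder of radius 43 mm and height 191 mm. The lower flange rests on z = 0 and the three cylinders share a vertical axis.


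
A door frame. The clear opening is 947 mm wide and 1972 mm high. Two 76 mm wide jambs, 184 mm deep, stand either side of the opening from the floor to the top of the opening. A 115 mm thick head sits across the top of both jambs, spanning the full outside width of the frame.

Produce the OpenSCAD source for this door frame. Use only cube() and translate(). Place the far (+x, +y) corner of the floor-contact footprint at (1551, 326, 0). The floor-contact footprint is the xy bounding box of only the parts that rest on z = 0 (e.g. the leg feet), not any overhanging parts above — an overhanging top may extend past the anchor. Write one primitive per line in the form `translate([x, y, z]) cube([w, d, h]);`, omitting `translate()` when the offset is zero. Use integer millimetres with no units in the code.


translate([452, 142, 0]) cube([76, 184, 1972]);
translate([1475, 142, 0]) cube([76, 184, 1972]);
translate([452, 142, 1972]) cube([1099, 184, 115]);


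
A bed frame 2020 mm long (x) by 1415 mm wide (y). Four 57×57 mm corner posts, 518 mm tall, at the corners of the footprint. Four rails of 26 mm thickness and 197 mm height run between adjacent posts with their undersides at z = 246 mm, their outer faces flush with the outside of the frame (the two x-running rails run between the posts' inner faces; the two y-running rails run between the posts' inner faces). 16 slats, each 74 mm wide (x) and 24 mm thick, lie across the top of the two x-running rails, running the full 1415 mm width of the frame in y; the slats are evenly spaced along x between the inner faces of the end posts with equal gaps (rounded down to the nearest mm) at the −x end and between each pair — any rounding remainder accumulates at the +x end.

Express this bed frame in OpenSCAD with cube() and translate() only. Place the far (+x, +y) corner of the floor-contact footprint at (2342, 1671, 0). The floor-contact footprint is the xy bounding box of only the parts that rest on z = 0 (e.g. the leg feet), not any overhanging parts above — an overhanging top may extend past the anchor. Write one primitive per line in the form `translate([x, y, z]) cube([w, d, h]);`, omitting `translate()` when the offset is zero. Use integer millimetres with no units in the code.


translate([322, 256, 0]) cube([57, 57, 518]);
translate([322, 1614, 0]) cube([57, 57, 518]);
translate([2285, 256, 0]) cube([57, 57, 518]);
translate([2285, 1614, 0]) cube([57, 57, 518]);
translate([379, 256, 246]) cube([1906, 26, 197]);
translate([379, 1645, 246]) cube([1906, 26, 197]);
translate([322, 313, 246]) cube([26, 1301, 197]);
translate([2316, 313, 246]) cube([26, 1301, 197]);
translate([421, 256, 443]) cube([74, 1415, 24]);
translate([537, 256, 443]) cube([74, 1415, 24]);
translate([653, 256, 443]) cube([74, 1415, 24]);
translate([769, 256, 443]) cube([74, 1415, 24]);
translate([885, 256, 443]) cube([74, 1415, 24]);
translate([1001, 256, 443]) cube([74, 1415, 24]);
translate([1117, 256, 443]) cube([74, 1415, 24]);
translate([1233, 256, 443]) cube([74, 1415, 24]);
translate([1349, 256, 443]) cube([74, 1415, 24]);
translate([1465, 256, 443]) cube([74, 1415, 24]);
translate([1581, 256, 443]) cube([74, 1415, 24]);
translate([1697, 256, 443]) cube([74, 1415, 24]);
translate([1813, 256, 443]) cube([74, 1415, 24]);
translate([1929, 256, 443]) cube([74, 1415, 24]);
translate([2045, 256, 443]) cube([74, 1415, 24]);
translate([2161, 256, 443]) cube([74, 1415, 24]);


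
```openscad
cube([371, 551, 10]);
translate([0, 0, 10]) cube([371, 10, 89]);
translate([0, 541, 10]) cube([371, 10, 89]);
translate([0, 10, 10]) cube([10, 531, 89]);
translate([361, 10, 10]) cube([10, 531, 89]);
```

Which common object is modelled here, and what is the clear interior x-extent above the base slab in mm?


An open box. The internal width is 351 mm.

A 371×551 base slab with four walls standing on it — an open box. The base is 371 mm wide and the walls are 10 mm thick, so the internal width is 371 − 2 × 10 = 351 mm.


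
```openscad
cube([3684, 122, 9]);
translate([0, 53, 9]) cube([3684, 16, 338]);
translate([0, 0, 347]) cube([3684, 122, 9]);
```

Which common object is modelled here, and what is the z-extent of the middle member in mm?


An I-beam. The web height is 338 mm.

Two wide flanges with a thin centred web — an I-beam. Overall 356 mm minus two 9 mm flanges gives a web of 356 − 2·9 = 338 mm.


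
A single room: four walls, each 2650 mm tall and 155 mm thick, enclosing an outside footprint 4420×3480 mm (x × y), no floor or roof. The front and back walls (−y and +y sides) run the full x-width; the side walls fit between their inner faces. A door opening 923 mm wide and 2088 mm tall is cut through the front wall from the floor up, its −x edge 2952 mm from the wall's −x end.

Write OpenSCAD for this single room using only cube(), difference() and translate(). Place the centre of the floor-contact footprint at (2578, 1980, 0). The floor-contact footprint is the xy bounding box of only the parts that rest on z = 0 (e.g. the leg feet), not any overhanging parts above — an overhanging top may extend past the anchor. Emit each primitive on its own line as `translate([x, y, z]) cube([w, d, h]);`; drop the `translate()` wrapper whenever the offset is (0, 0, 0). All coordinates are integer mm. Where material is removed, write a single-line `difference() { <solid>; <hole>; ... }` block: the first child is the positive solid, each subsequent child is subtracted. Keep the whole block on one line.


difference() { translate([368, 240, 0]) cube([4420, 155, 2650]); translate([3320, 240, 0]) cube([923, 155, 2088]); }
translate([368, 3565, 0]) cube([4420, 155, 2650]);
translate([368, 395, 0]) cube([155, 3170, 2650]);
translate([4633, 395, 0]) cube([155, 3170, 2650]);


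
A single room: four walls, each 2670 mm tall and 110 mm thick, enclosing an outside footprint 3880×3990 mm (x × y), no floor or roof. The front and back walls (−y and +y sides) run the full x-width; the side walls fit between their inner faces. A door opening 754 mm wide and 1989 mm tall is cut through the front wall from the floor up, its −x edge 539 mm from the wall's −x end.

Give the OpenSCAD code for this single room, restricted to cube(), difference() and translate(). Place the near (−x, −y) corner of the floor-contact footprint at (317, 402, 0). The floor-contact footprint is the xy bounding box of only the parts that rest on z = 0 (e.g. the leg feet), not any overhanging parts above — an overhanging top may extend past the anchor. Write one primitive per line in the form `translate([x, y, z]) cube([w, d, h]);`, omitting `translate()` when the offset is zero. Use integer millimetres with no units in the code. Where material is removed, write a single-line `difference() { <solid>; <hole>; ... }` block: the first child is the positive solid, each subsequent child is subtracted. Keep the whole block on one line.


difference() { translate([317, 402, 0]) cube([3880, 110, 2670]); translate([856, 402, 0]) cube([754, 110, 1989]); }
translate([317, 4282, 0]) cube([3880, 110, 2670]);
translate([317, 512, 0]) cube([110, 3770, 2670]);
translate([4087, 512, 0]) cube([110, 3770, 2670]);


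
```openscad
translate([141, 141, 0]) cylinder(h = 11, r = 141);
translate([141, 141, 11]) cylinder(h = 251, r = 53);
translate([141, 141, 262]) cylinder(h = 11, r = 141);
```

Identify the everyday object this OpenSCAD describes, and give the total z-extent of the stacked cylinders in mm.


A spool. The overall height is 273 mm.

Three coaxial cylinders, large–small–large — a spool. Two 11 mm flanges and a 251 mm core give 11 + 251 + 11 = 273 mm.


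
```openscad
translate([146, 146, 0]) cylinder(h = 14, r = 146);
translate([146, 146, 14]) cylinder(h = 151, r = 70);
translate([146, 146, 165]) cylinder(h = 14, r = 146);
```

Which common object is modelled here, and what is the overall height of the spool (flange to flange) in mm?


A spool. The overall height is 179 mm.

Three coaxial cylinders, large–small–large — a spool. Two 14 mm flanges and a 151 mm core give 14 + 151 + 14 = 179 mm.


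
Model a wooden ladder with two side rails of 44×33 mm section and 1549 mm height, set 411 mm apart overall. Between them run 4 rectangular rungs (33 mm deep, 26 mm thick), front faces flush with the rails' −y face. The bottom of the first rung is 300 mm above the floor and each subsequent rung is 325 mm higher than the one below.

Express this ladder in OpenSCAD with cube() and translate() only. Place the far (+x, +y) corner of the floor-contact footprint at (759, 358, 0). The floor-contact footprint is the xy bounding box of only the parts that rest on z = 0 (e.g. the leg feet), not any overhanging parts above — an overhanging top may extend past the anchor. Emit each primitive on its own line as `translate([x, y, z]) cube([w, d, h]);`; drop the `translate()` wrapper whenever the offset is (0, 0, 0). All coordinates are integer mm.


// rung span = 411 - 2*44 = 323
// rung[k] z = 300 + k*325
translate([348, 325, 0]) cube([44, 33, 1549]);
translate([715, 325, 0]) cube([44, 33, 1549]);
translate([392, 325, 300]) cube([323, 33, 26]);
translate([392, 325, 625]) cube([323, 33, 26]);
translate([392, 325, 950]) cube([323, 33, 26]);
translate([392, 325, 1275]) cube([323, 33, 26]);


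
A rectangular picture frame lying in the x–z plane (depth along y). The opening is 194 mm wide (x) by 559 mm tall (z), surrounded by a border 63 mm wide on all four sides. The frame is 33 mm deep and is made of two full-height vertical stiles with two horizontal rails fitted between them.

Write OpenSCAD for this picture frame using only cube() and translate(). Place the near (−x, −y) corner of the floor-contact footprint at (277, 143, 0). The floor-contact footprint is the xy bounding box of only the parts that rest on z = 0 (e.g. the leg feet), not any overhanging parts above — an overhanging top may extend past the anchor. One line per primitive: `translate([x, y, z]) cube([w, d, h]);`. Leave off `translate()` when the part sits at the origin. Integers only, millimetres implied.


translate([277, 143, 0]) cube([63, 33, 685]);
translate([534, 143, 0]) cube([63, 33, 685]);
translate([340, 143, 0]) cube([194, 33, 63]);
translate([340, 143, 622]) cube([194, 33, 63]);


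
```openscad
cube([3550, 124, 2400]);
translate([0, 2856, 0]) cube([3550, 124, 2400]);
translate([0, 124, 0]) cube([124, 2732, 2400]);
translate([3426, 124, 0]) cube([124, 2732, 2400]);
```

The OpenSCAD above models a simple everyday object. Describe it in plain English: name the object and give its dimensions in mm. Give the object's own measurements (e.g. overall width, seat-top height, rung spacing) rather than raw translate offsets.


The wall frame of a small rectangular building: four walls, each 2400 mm tall and 124 mm thick, enclosing a footprint 3550 mm (x) by 2980 mm (y) outside-to-outside, with no floor or roof. The front and back walls (the −y and +y sides) span the full width; the two side walls fit between them.


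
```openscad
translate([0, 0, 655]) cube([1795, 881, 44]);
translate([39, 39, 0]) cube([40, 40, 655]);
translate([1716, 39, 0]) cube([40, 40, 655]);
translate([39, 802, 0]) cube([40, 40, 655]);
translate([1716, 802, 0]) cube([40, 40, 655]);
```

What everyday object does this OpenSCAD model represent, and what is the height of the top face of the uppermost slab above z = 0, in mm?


A table. The table height is 699 mm.

A 1795×881×44 slab sits at z = 655 on four 40 mm square posts — a table. The top surface is at 655 + 44 = 699 mm.


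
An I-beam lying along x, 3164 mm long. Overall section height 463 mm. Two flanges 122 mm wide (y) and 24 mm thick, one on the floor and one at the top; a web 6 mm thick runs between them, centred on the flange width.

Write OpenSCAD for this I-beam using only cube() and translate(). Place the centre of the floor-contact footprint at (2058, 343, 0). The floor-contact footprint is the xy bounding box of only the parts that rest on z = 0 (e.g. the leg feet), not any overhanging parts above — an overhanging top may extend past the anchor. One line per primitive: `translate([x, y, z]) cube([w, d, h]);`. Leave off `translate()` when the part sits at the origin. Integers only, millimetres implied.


translate([476, 282, 0]) cube([3164, 122, 24]);
translate([476, 340, 24]) cube([3164, 6, 415]);
translate([476, 282, 439]) cube([3164, 122, 24]);


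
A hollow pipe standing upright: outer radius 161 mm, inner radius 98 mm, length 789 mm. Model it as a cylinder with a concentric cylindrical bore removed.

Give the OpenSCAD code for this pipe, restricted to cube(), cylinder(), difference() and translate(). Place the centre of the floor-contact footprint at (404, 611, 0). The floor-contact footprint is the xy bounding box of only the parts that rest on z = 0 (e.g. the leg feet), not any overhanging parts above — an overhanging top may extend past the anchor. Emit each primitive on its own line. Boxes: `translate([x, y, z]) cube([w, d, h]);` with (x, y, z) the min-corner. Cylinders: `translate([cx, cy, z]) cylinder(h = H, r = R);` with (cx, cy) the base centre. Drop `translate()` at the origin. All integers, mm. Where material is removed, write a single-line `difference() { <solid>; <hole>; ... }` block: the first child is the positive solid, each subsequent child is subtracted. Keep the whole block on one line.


difference() { translate([404, 611, 0]) cylinder(h = 789, r = 161); translate([404, 611, 0]) cylinder(h = 789, r = 98); }


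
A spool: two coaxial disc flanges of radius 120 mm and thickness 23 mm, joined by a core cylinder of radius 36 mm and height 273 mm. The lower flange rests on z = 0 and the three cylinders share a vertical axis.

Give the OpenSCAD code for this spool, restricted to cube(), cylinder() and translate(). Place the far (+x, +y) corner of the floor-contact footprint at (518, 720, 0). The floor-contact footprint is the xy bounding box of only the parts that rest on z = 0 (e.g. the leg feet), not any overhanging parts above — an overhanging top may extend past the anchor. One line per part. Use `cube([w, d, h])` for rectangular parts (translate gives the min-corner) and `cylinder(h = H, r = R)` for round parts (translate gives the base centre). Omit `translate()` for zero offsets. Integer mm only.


translate([398, 600, 0]) cylinder(h = 23, r = 120);
translate([398, 600, 23]) cylinder(h = 273, r = 36);
translate([398, 600, 296]) cylinder(h = 23, r = 120);


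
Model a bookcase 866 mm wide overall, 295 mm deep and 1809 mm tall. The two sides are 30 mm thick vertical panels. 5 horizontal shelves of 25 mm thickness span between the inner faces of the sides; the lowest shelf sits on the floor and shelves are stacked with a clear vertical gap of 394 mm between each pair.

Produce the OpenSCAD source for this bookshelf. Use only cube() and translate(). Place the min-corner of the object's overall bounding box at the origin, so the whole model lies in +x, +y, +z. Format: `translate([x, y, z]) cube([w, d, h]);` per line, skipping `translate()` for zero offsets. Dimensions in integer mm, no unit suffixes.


cube([30, 295, 1809]);
translate([836, 0, 0]) cube([30, 295, 1809]);
translate([30, 0, 0]) cube([806, 295, 25]);
translate([30, 0, 419]) cube([806, 295, 25]);
translate([30, 0, 838]) cube([806, 295, 25]);
translate([30, 0, 1257]) cube([806, 295, 25]);
translate([30, 0, 1676]) cube([806, 295, 25]);
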